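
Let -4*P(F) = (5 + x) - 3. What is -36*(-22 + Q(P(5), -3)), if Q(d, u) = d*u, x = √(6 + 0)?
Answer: 738 - 27*√6 ≈ 671.86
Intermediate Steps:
x = √6 ≈ 2.4495
P(F) = -½ - √6/4 (P(F) = -((5 + √6) - 3)/4 = -(2 + √6)/4 = -½ - √6/4)
-36*(-22 + Q(P(5), -3)) = -36*(-22 + (-½ - √6/4)*(-3)) = -36*(-22 + (3/2 + 3*√6/4)) = -36*(-41/2 + 3*√6/4) = 738 - 27*√6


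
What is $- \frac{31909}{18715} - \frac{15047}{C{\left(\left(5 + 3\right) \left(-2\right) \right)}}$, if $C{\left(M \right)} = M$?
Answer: $\frac{281094061}{299440} \approx 938.73$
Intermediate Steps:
$- \frac{31909}{18715} - \frac{15047}{C{\left(\left(5 + 3\right) \left(-2\right) \right)}} = - \frac{31909}{18715} - \frac{15047}{\left(5 + 3\right) \left(-2\right)} = \left(-31909\right) \frac{1}{18715} - \frac{15047}{8 \left(-2\right)} = - \frac{31909}{18715} - \frac{15047}{-16} = - \frac{31909}{18715} - - \frac{15047}{16} = - \frac{31909}{18715} + \frac{15047}{16} = \frac{281094061}{299440}$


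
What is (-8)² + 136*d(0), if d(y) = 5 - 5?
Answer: 64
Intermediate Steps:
d(y) = 0
(-8)² + 136*d(0) = (-8)² + 136*0 = 64 + 0 = 64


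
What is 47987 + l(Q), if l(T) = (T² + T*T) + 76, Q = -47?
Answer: 52481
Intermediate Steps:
l(T) = 76 + 2*T² (l(T) = (T² + T²) + 76 = 2*T² + 76 = 76 + 2*T²)
47987 + l(Q) = 47987 + (76 + 2*(-47)²) = 47987 + (76 + 2*2209) = 47987 + (76 + 4418) = 47987 + 4494 = 52481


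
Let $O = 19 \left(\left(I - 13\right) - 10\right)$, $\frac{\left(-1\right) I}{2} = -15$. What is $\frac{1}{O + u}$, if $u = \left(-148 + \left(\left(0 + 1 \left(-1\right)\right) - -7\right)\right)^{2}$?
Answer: $\frac{1}{20297} \approx 4.9268 \cdot 10^{-5}$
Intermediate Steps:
$I = 30$ ($I = \left(-2\right) \left(-15\right) = 30$)
$u = 20164$ ($u = \left(-148 + \left(\left(0 - 1\right) + 7\right)\right)^{2} = \left(-148 + \left(-1 + 7\right)\right)^{2} = \left(-148 + 6\right)^{2} = \left(-142\right)^{2} = 20164$)
$O = 133$ ($O = 19 \left(\left(30 - 13\right) - 10\right) = 19 \left(17 - 10\right) = 19 \cdot 7 = 133$)
$\frac{1}{O + u} = \frac{1}{133 + 20164} = \frac{1}{20297}$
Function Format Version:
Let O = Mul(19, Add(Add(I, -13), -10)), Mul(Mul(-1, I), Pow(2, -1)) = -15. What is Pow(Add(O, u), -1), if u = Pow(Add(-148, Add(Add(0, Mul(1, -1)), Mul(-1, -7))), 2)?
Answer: Rational(1, 20297) ≈ 4.9268e-5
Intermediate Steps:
I = 30 (I = Mul(-2, -15) = 30)
u = 20164 (u = Pow(Add(-148, Add(Add(0, -1), 7)), 2) = Pow(Add(-148, Add(-1, 7)), 2) = Pow(Add(-148, 6), 2) = Pow(-142, 2) = 20164)
O = 133 (O = Mul(19, Add(Add(30, -13), -10)) = Mul(19, Add(17, -10)) = Mul(19, 7) = 133)
Pow(Add(O, u), -1) = Pow(Add(133, 20164), -1) = Pow(20297, -1) = Rational(1, 20297)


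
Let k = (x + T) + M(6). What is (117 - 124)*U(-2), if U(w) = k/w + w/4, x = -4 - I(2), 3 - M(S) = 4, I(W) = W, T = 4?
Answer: -7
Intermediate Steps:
M(S) = -1 (M(S) = 3 - 1*4 = 3 - 4 = -1)
x = -6 (x = -4 - 1*2 = -4 - 2 = -6)
k = -3 (k = (-6 + 4) - 1 = -2 - 1 = -3)
U(w) = -3/w + w/4
(117 - 124)*U(-2) = (117 - 124)*(-3/(-2) + (1/4)*(-2)) = -7*(-3*(-1/2) - 1/2) = -7*(3/2 - 1/2) = -7*1 = -7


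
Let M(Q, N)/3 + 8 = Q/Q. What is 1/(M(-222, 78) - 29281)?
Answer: -1/29302 ≈ -3.4127e-5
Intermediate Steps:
M(Q, N) = -21 (M(Q, N) = -24 + 3*(Q/Q) = -24 + 3*1 = -24 + 3 = -21)
1/(M(-222, 78) - 29281) = 1/(-21 - 29281) = 1/(-29302) = -1/29302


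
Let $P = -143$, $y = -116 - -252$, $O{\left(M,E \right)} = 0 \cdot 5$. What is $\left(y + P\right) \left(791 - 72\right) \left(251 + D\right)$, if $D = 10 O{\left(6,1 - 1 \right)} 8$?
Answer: $-1263283$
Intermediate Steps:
$O{\left(M,E \right)} = 0$
$D = 0$ ($D = 10 \cdot 0 \cdot 8 = 0 \cdot 8 = 0$)
$y = 136$ ($y = -116 + 252 = 136$)
$\left(y + P\right) \left(791 - 72\right) \left(251 + D\right) = \left(136 - 143\right) \left(791 - 72\right) \left(251 + 0\right) = - 7 \cdot 719 \cdot 251 = \left(-7\right) 180469 = -1263283$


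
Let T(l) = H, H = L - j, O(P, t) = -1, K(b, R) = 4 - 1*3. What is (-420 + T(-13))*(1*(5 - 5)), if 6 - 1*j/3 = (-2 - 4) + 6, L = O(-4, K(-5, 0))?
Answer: 0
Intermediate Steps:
K(b, R) = 1 (K(b, R) = 4 - 3 = 1)
L = -1
j = 18 (j = 18 - 3*((-2 - 4) + 6) = 18 - 3*(-6 + 6) = 18 - 3*0 = 18 + 0 = 18)
H = -19 (H = -1 - 1*18 = -1 - 18 = -19)
T(l) = -19
(-420 + T(-13))*(1*(5 - 5)) = (-420 - 19)*(1*(5 - 5)) = -439*0 = 0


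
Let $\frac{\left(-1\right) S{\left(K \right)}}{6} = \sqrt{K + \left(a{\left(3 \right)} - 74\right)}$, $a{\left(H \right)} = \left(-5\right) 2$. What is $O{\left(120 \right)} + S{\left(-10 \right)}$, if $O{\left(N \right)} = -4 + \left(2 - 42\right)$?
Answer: $-44 - 6 i \sqrt{94} \approx -44.0 - 58.172 i$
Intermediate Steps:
$a{\left(H \right)} = -10$
$O{\left(N \right)} = -44$ ($O{\left(N \right)} = -4 - 40 = -44$)
$S{\left(K \right)} = - 6 \sqrt{-84 + K}$ ($S{\left(K \right)} = - 6 \sqrt{K - 84} = - 6 \sqrt{-84 + K}$)
$O{\left(120 \right)} + S{\left(-10 \right)} = -44 - 6 \sqrt{-84 - 10} = -44 - 6 \sqrt{-94} = -44 - 6 i \sqrt{94}$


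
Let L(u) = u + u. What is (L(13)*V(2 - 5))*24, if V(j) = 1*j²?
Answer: 5616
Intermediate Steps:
L(u) = 2*u
V(j) = j²
(L(13)*V(2 - 5))*24 = ((2*13)*(2 - 5)²)*24 = (26*(-3)²)*24 = (26*9)*24 = 234*24 = 5616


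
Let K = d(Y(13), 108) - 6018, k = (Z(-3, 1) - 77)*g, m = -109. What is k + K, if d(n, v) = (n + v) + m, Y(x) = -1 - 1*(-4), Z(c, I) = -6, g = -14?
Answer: -4854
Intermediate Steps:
Y(x) = 3 (Y(x) = -1 + 4 = 3)
k = 1162 (k = (-6 - 77)*(-14) = -83*(-14) = 1162)
d(n, v) = -109 + n + v (d(n, v) = (n + v) - 109 = -109 + n + v)
K = -6016 (K = (-109 + 3 + 108) - 6018 = 2 - 6018 = -6016)
k + K = 1162 - 6016 = -4854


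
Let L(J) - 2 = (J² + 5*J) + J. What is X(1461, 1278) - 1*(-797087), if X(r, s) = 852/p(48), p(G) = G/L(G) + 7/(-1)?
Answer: 7216517741/9055 ≈ 7.9697e+5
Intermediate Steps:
L(J) = 2 + J² + 6*J (L(J) = 2 + ((J² + 5*J) + J) = 2 + (J² + 6*J) = 2 + J² + 6*J)
p(G) = -7 + G/(2 + G² + 6*G) (p(G) = G/(2 + G² + 6*G) + 7/(-1) = G/(2 + G² + 6*G) + 7*(-1) = G/(2 + G² + 6*G) - 7 = -7 + G/(2 + G² + 6*G))
X(r, s) = -1105044/9055 (X(r, s) = 852/(-7 + 48/(2 + 48² + 6*48)) = 852/(-7 + 48/(2 + 2304 + 288)) = 852/(-7 + 48/2594) = 852/(-7 + 48*(1/2594)) = 852/(-7 + 24/1297) = 852/(-9055/1297) = 852*(-1297/9055) = -1105044/9055)
X(1461, 1278) - 1*(-797087) = -1105044/9055 - 1*(-797087) = -1105044/9055 + 797087 = 7216517741/9055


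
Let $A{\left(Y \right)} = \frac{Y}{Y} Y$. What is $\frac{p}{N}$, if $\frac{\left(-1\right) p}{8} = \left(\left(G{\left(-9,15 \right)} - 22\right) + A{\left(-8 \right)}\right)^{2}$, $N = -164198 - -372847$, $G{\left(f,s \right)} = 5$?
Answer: $- \frac{5000}{208649} \approx -0.023964$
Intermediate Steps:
$N = 208649$ ($N = -164198 + 372847 = 208649$)
$A{\left(Y \right)} = Y$ ($A{\left(Y \right)} = 1 Y = Y$)
$p = -5000$ ($p = - 8 \left(\left(5 - 22\right) - 8\right)^{2} = - 8 \left(-17 - 8\right)^{2} = - 8 \left(-25\right)^{2} = \left(-8\right) 625 = -5000$)
$\frac{p}{N} = - \frac{5000}{208649}$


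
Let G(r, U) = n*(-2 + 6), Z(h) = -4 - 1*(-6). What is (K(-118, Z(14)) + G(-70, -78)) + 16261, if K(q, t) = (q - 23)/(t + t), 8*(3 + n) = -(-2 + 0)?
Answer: 64859/4 ≈ 16215.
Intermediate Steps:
Z(h) = 2 (Z(h) = -4 + 6 = 2)
n = -11/4 (n = -3 + (-(-2 + 0))/8 = -3 + (-1*(-2))/8 = -3 + (⅛)*2 = -3 + ¼ = -11/4 ≈ -2.7500)
K(q, t) = (-23 + q)/(2*t) (K(q, t) = (-23 + q)/((2*t)) = (-23 + q)*(1/(2*t)) = (-23 + q)/(2*t))
G(r, U) = -11 (G(r, U) = -11*(-2 + 6)/4 = -11/4*4 = -11)
(K(-118, Z(14)) + G(-70, -78)) + 16261 = ((½)*(-23 - 118)/2 - 11) + 16261 = ((½)*(½)*(-141) - 11) + 16261 = (-141/4 - 11) + 16261 = -185/4 + 16261 = 64859/4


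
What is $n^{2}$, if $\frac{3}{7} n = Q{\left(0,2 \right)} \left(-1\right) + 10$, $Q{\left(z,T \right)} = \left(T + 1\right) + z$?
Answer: $\frac{2401}{9} \approx 266.78$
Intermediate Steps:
$Q{\left(z,T \right)} = 1 + T + z$ ($Q{\left(z,T \right)} = \left(1 + T\right) + z = 1 + T + z$)
$n = \frac{49}{3}$ ($n = \frac{7 \left(\left(1 + 2 + 0\right) \left(-1\right) + 10\right)}{3} = \frac{7 \left(3 \left(-1\right) + 10\right)}{3} = \frac{7 \left(-3 + 10\right)}{3} = \frac{7}{3} \cdot 7 = \frac{49}{3} \approx 16.333$)
$n^{2} = \left(\frac{49}{3}\right)^{2} = \frac{2401}{9}$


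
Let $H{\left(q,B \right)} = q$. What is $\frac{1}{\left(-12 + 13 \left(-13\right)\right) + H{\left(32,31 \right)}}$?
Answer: $- \frac{1}{149} \approx -0.0067114$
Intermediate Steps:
$\frac{1}{\left(-12 + 13 \left(-13\right)\right) + H{\left(32,31 \right)}} = \frac{1}{\left(-12 + 13 \left(-13\right)\right) + 32} = \frac{1}{\left(-12 - 169\right) + 32} = \frac{1}{-181 + 32} = \frac{1}{-149} = - \frac{1}{149}$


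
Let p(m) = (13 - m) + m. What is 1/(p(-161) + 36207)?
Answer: 1/36220 ≈ 2.7609e-5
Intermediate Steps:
p(m) = 13
1/(p(-161) + 36207) = 1/(13 + 36207) = 1/36220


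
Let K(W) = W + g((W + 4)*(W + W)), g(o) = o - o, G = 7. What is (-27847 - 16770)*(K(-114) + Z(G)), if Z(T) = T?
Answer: 4774019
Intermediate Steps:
g(o) = 0
K(W) = W (K(W) = W + 0 = W)
(-27847 - 16770)*(K(-114) + Z(G)) = (-27847 - 16770)*(-114 + 7) = -44617*(-107) = 4774019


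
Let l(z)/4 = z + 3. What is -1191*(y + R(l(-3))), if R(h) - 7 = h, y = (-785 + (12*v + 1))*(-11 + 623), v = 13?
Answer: 457735839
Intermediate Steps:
l(z) = 12 + 4*z (l(z) = 4*(z + 3) = 4*(3 + z) = 12 + 4*z)
y = -384336 (y = (-785 + (12*13 + 1))*(-11 + 623) = (-785 + (156 + 1))*612 = (-785 + 157)*612 = -628*612 = -384336)
R(h) = 7 + h
-1191*(y + R(l(-3))) = -1191*(-384336 + (7 + (12 + 4*(-3)))) = -1191*(-384336 + (7 + (12 - 12))) = -1191*(-384336 + (7 + 0)) = -1191*(-384336 + 7) = -1191*(-384329) = 457735839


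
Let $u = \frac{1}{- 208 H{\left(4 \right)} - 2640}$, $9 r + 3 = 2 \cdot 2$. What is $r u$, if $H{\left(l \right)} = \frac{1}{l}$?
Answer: $- \frac{1}{24228} \approx -4.1275 \cdot 10^{-5}$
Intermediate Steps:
$r = \frac{1}{9}$ ($r = - \frac{1}{3} + \frac{2 \cdot 2}{9} = - \frac{1}{3} + \frac{1}{9} \cdot 4 = - \frac{1}{3} + \frac{4}{9} = \frac{1}{9} \approx 0.11111$)
$u = - \frac{1}{2692}$ ($u = \frac{1}{- \frac{208}{4} - 2640} = \frac{1}{\left(-208\right) \frac{1}{4} - 2640} = \frac{1}{-52 - 2640} = \frac{1}{-2692} = - \frac{1}{2692} \approx -0.00037147$)
$r u = \frac{1}{9} \left(- \frac{1}{2692}\right) = - \frac{1}{24228}$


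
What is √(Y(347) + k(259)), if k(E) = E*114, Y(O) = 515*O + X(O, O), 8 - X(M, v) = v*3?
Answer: 9*√2558 ≈ 455.19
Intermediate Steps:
X(M, v) = 8 - 3*v (X(M, v) = 8 - v*3 = 8 - 3*v)
Y(O) = 8 + 512*O (Y(O) = 515*O + (8 - 3*O) = 8 + 512*O)
k(E) = 114*E
√(Y(347) + k(259)) = √((8 + 512*347) + 114*259) = √((8 + 177664) + 29526) = √(177672 + 29526) = √207198 = 9*√2558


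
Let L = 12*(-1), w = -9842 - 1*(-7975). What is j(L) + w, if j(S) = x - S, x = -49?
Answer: -1904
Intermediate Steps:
w = -1867 (w = -9842 + 7975 = -1867)
L = -12
j(S) = -49 - S
j(L) + w = (-49 - 1*(-12)) - 1867 = (-49 + 12) - 1867 = -37 - 1867 = -1904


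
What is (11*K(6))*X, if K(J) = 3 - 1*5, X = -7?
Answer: 154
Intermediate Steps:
K(J) = -2 (K(J) = 3 - 5 = -2)
(11*K(6))*X = (11*(-2))*(-7) = -22*(-7) = 154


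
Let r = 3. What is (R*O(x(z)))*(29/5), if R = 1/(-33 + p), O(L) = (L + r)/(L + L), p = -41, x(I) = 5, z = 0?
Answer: -58/925 ≈ -0.062703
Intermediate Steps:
O(L) = (3 + L)/(2*L) (O(L) = (L + 3)/(L + L) = (3 + L)/((2*L)) = (3 + L)*(1/(2*L)) = (3 + L)/(2*L))
R = -1/74 (R = 1/(-33 - 41) = 1/(-74) = -1/74 ≈ -0.013514)
(R*O(x(z)))*(29/5) = (-(3 + 5)/(148*5))*(29/5) = (-8/(148*5))*(29*(⅕)) = -1/74*⅘*(29/5) = -2/185*29/5 = -58/925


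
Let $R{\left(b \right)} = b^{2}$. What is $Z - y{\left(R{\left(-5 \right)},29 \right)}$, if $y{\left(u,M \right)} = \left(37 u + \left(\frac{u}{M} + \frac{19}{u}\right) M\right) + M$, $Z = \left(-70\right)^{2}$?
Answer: $\frac{97474}{25} \approx 3899.0$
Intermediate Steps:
$Z = 4900$
$y{\left(u,M \right)} = M + 37 u + M \left(\frac{19}{u} + \frac{u}{M}\right)$ ($y{\left(u,M \right)} = \left(37 u + \left(\frac{19}{u} + \frac{u}{M}\right) M\right) + M = \left(37 u + M \left(\frac{19}{u} + \frac{u}{M}\right)\right) + M = M + 37 u + M \left(\frac{19}{u} + \frac{u}{M}\right)$)
$Z - y{\left(R{\left(-5 \right)},29 \right)} = 4900 - \left(29 + 38 \left(-5\right)^{2} + 19 \cdot 29 \frac{1}{\left(-5\right)^{2}}\right) = 4900 - \left(29 + 38 \cdot 25 + 19 \cdot 29 \cdot \frac{1}{25}\right) = 4900 - \left(29 + 950 + 19 \cdot 29 \cdot \frac{1}{25}\right) = 4900 - \left(29 + 950 + \frac{551}{25}\right) = 4900 - \frac{25026}{25} = \frac{97474}{25}$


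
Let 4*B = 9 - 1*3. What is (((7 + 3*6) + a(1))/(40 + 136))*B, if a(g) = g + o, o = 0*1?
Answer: 39/176 ≈ 0.22159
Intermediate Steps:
o = 0
a(g) = g (a(g) = g + 0 = g)
B = 3/2 (B = (9 - 1*3)/4 = (9 - 3)/4 = (¼)*6 = 3/2 ≈ 1.5000)
(((7 + 3*6) + a(1))/(40 + 136))*B = (((7 + 3*6) + 1)/(40 + 136))*(3/2) = (((7 + 18) + 1)/176)*(3/2) = ((25 + 1)*(1/176))*(3/2) = (26*(1/176))*(3/2) = (13/88)*(3/2) = 39/176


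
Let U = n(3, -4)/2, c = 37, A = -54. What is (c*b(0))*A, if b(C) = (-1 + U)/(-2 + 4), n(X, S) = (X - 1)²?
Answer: -999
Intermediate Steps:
n(X, S) = (-1 + X)²
U = 2 (U = (-1 + 3)²/2 = 2²*(½) = 4*(½) = 2)
b(C) = ½ (b(C) = (-1 + 2)/(-2 + 4) = 1/2 = 1*(½) = ½)
(c*b(0))*A = (37*(½))*(-54) = (37/2)*(-54) = -999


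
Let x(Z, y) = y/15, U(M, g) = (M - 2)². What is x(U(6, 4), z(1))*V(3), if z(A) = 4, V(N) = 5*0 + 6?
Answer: 8/5 ≈ 1.6000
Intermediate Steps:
U(M, g) = (-2 + M)²
V(N) = 6 (V(N) = 0 + 6 = 6)
x(Z, y) = y/15 (x(Z, y) = y*(1/15) = y/15)
x(U(6, 4), z(1))*V(3) = ((1/15)*4)*6 = (4/15)*6 = 8/5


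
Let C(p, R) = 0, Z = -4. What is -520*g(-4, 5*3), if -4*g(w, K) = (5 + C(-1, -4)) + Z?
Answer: 130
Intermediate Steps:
g(w, K) = -1/4 (g(w, K) = -((5 + 0) - 4)/4 = -(5 - 4)/4 = -1/4*1 = -1/4)
-520*g(-4, 5*3) = -520*(-1/4) = 130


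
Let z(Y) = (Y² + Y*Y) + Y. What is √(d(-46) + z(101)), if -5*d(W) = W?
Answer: √512805/5 ≈ 143.22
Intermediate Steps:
z(Y) = Y + 2*Y² (z(Y) = (Y² + Y²) + Y = 2*Y² + Y = Y + 2*Y²)
d(W) = -W/5
√(d(-46) + z(101)) = √(-⅕*(-46) + 101*(1 + 2*101)) = √(46/5 + 101*(1 + 202)) = √(46/5 + 101*203) = √(46/5 + 20503) = √(102561/5) = √512805/5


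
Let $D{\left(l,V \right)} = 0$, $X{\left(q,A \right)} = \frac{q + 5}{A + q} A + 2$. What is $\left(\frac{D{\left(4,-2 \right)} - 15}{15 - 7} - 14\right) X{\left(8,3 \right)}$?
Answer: $- \frac{7747}{88} \approx -88.034$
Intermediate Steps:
$X{\left(q,A \right)} = 2 + \frac{A \left(5 + q\right)}{A + q}$ ($X{\left(q,A \right)} = \frac{5 + q}{A + q} A + 2 = \frac{A \left(5 + q\right)}{A + q} + 2 = 2 + \frac{A \left(5 + q\right)}{A + q}$)
$\left(\frac{D{\left(4,-2 \right)} - 15}{15 - 7} - 14\right) X{\left(8,3 \right)} = \left(\frac{0 - 15}{15 - 7} - 14\right) \frac{2 \cdot 8 + 7 \cdot 3 + 3 \cdot 8}{3 + 8} = \left(- \frac{15}{8} - 14\right) \frac{16 + 21 + 24}{11} = \left(\left(-15\right) \frac{1}{8} - 14\right) \frac{1}{11} \cdot 61 = \left(- \frac{15}{8} - 14\right) \frac{61}{11} = \left(- \frac{127}{8}\right) \frac{61}{11} = - \frac{7747}{88}$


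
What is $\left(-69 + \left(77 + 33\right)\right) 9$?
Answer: $369$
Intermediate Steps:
$\left(-69 + \left(77 + 33\right)\right) 9 = \left(-69 + 110\right) 9 = 41 \cdot 9 = 369$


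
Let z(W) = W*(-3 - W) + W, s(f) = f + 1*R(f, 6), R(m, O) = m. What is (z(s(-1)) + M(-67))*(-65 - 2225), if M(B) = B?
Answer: 153430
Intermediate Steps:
s(f) = 2*f (s(f) = f + 1*f = f + f = 2*f)
z(W) = W + W*(-3 - W)
(z(s(-1)) + M(-67))*(-65 - 2225) = (-2*(-1)*(2 + 2*(-1)) - 67)*(-65 - 2225) = (-1*(-2)*(2 - 2) - 67)*(-2290) = (-1*(-2)*0 - 67)*(-2290) = (0 - 67)*(-2290) = -67*(-2290) = 153430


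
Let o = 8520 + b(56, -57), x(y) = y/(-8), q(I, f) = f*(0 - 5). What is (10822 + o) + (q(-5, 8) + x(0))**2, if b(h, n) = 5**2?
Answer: 20967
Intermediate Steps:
b(h, n) = 25
q(I, f) = -5*f (q(I, f) = f*(-5) = -5*f)
x(y) = -y/8 (x(y) = y*(-1/8) = -y/8)
o = 8545 (o = 8520 + 25 = 8545)
(10822 + o) + (q(-5, 8) + x(0))**2 = (10822 + 8545) + (-5*8 - 1/8*0)**2 = 19367 + (-40 + 0)**2 = 19367 + (-40)**2 = 19367 + 1600 = 20967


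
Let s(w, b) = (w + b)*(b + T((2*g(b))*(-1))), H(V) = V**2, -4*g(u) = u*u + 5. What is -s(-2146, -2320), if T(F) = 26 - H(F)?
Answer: -64690643263617833/2 ≈ -3.2345e+16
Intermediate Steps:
g(u) = -5/4 - u**2/4 (g(u) = -(u*u + 5)/4 = -(u**2 + 5)/4 = -(5 + u**2)/4 = -5/4 - u**2/4)
T(F) = 26 - F**2
s(w, b) = (b + w)*(26 + b - (5/2 + b**2/2)**2) (s(w, b) = (w + b)*(b + (26 - ((2*(-5/4 - b**2/4))*(-1))**2)) = (b + w)*(b + (26 - ((-5/2 - b**2/2)*(-1))**2)) = (b + w)*(b + (26 - (5/2 + b**2/2)**2)) = (b + w)*(26 + b - (5/2 + b**2/2)**2))
-s(-2146, -2320) = -((-2320)**2 - 2320*(-2146) - 1/4*(-2320)*(-104 + (5 + (-2320)**2)**2) - 1/4*(-2146)*(-104 + (5 + (-2320)**2)**2)) = -(5382400 + 4978720 - 1/4*(-2320)*(-104 + (5 + 5382400)**2) - 1/4*(-2146)*(-104 + (5 + 5382400)**2)) = -(5382400 + 4978720 - 1/4*(-2320)*(-104 + 5382405**2) - 1/4*(-2146)*(-104 + 5382405**2)) = -(5382400 + 4978720 - 1/4*(-2320)*(-104 + 28970283584025) - 1/4*(-2146)*(-104 + 28970283584025)) = -(5382400 + 4978720 - 1/4*(-2320)*28970283583921 - 1/4*(-2146)*28970283583921) = -(5382400 + 4978720 + 16802764478674180 + 31085114285547233/2) = -1*64690643263617833/2 = -64690643263617833/2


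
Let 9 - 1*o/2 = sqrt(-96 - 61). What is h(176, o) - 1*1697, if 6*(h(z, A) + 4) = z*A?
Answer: -1173 - 176*I*sqrt(157)/3 ≈ -1173.0 - 735.09*I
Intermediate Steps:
o = 18 - 2*I*sqrt(157) (o = 18 - 2*sqrt(-96 - 61) = 18 - 2*I*sqrt(157) ≈ 18.0 - 25.06*I)
h(z, A) = -4 + A*z/6 (h(z, A) = -4 + (z*A)/6 = -4 + (A*z)/6 = -4 + A*z/6)
h(176, o) - 1*1697 = (-4 + (1/6)*(18 - 2*I*sqrt(157))*176) - 1*1697 = (-4 + (528 - 176*I*sqrt(157)/3)) - 1697 = (524 - 176*I*sqrt(157)/3) - 1697 = -1173 - 176*I*sqrt(157)/3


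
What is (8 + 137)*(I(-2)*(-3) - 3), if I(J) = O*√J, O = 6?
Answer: -435 - 2610*I*√2 ≈ -435.0 - 3691.1*I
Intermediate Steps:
I(J) = 6*√J
(8 + 137)*(I(-2)*(-3) - 3) = (8 + 137)*((6*√(-2))*(-3) - 3) = 145*((6*(I*√2))*(-3) - 3) = 145*((6*I*√2)*(-3) - 3) = 145*(-18*I*√2 - 3) = 145*(-3 - 18*I*√2) = -435 - 2610*I*√2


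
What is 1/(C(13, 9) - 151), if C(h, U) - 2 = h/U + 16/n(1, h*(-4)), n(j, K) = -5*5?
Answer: -225/33344 ≈ -0.0067478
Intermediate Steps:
n(j, K) = -25
C(h, U) = 34/25 + h/U (C(h, U) = 2 + (h/U + 16/(-25)) = 2 + (h/U + 16*(-1/25)) = 2 + (h/U - 16/25) = 2 + (-16/25 + h/U) = 34/25 + h/U)
1/(C(13, 9) - 151) = 1/((34/25 + 13/9) - 151) = 1/(631/225 - 151) = 1/(-33344/225) = -225/33344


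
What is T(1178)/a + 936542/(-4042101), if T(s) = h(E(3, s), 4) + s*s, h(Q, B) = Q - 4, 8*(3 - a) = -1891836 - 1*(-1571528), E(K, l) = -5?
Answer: 11143243917364/323703574383 ≈ 34.424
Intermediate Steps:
a = 80083/2 (a = 3 - (-1891836 - 1*(-1571528))/8 = 3 - (-1891836 + 1571528)/8 = 3 - 1/8*(-320308) = 3 + 80077/2 = 80083/2 ≈ 40042.)
h(Q, B) = -4 + Q
T(s) = -9 + s**2 (T(s) = (-4 - 5) + s*s = -9 + s**2)
T(1178)/a + 936542/(-4042101) = (-9 + 1178**2)/(80083/2) + 936542/(-4042101) = (-9 + 1387684)*(2/80083) + 936542*(-1/4042101) = 1387675*(2/80083) - 936542/4042101 = 2775350/80083 - 936542/4042101 = 11143243917364/323703574383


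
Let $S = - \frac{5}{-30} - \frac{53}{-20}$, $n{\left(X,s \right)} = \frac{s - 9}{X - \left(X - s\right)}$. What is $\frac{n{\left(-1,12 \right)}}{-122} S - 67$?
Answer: $- \frac{1961929}{29280} \approx -67.006$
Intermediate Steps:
$n{\left(X,s \right)} = \frac{-9 + s}{s}$
$S = \frac{169}{60}$ ($S = \left(-5\right) \left(- \frac{1}{30}\right) - - \frac{53}{20} = \frac{1}{6} + \frac{53}{20} = \frac{169}{60} \approx 2.8167$)
$\frac{n{\left(-1,12 \right)}}{-122} S - 67 = \frac{\frac{1}{12} \left(-9 + 12\right)}{-122} \cdot \frac{169}{60} - 67 = \frac{1}{12} \cdot 3 \left(- \frac{1}{122}\right) \frac{169}{60} - 67 = \frac{1}{4} \left(- \frac{1}{122}\right) \frac{169}{60} - 67 = \left(- \frac{1}{488}\right) \frac{169}{60} - 67 = - \frac{169}{29280} - 67 = - \frac{1961929}{29280}$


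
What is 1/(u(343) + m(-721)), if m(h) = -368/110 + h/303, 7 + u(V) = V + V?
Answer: 16665/11220128 ≈ 0.0014853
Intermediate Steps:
u(V) = -7 + 2*V (u(V) = -7 + (V + V) = -7 + 2*V)
m(h) = -184/55 + h/303 (m(h) = -368*1/110 + h*(1/303) = -184/55 + h/303)
1/(u(343) + m(-721)) = 1/((-7 + 2*343) + (-184/55 + (1/303)*(-721))) = 1/((-7 + 686) + (-184/55 - 721/303)) = 1/(679 - 95407/16665) = 1/(11220128/16665) = 16665/11220128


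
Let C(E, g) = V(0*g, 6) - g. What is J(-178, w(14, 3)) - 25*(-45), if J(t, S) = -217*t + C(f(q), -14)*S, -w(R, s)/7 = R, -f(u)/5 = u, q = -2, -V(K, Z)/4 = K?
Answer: 38379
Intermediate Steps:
V(K, Z) = -4*K
f(u) = -5*u
w(R, s) = -7*R
C(E, g) = -g (C(E, g) = -0*g - g = -4*0 - g = 0 - g = -g)
J(t, S) = -217*t + 14*S (J(t, S) = -217*t + (-1*(-14))*S = -217*t + 14*S)
J(-178, w(14, 3)) - 25*(-45) = (-217*(-178) + 14*(-7*14)) - 25*(-45) = (38626 + 14*(-98)) - 1*(-1125) = (38626 - 1372) + 1125 = 37254 + 1125 = 38379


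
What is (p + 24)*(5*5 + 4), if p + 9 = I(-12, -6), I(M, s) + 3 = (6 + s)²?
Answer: 348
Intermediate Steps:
I(M, s) = -3 + (6 + s)²
p = -12 (p = -9 + (-3 + (6 - 6)²) = -9 + (-3 + 0²) = -9 + (-3 + 0) = -9 - 3 = -12)
(p + 24)*(5*5 + 4) = (-12 + 24)*(5*5 + 4) = 12*(25 + 4) = 12*29 = 348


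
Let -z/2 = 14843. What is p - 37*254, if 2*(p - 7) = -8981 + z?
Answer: -57449/2 ≈ -28725.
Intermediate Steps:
z = -29686 (z = -2*14843 = -29686)
p = -38653/2 (p = 7 + (-8981 - 29686)/2 = 7 + (½)*(-38667) = 7 - 38667/2 = -38653/2 ≈ -19327.)
p - 37*254 = -38653/2 - 37*254 = -38653/2 - 9398 = -57449/2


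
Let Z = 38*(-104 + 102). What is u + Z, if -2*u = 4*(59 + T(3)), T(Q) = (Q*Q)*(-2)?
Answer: -158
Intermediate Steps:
T(Q) = -2*Q² (T(Q) = Q²*(-2) = -2*Q²)
u = -82 (u = -2*(59 - 2*3²) = -2*(59 - 2*9) = -2*(59 - 18) = -2*41 = -½*164 = -82)
Z = -76 (Z = 38*(-2) = -76)
u + Z = -82 - 76 = -158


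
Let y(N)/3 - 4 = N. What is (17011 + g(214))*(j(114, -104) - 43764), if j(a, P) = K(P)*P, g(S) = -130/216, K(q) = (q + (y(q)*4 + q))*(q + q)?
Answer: -14008806909815/27 ≈ -5.1884e+11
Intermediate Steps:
y(N) = 12 + 3*N
K(q) = 2*q*(48 + 14*q) (K(q) = (q + ((12 + 3*q)*4 + q))*(q + q) = (q + ((48 + 12*q) + q))*(2*q) = (q + (48 + 13*q))*(2*q) = (48 + 14*q)*(2*q) = 2*q*(48 + 14*q))
g(S) = -65/108 (g(S) = -130*1/216 = -65/108)
j(a, P) = 4*P²*(24 + 7*P) (j(a, P) = (4*P*(24 + 7*P))*P = 4*P²*(24 + 7*P))
(17011 + g(214))*(j(114, -104) - 43764) = (17011 - 65/108)*((-104)²*(96 + 28*(-104)) - 43764) = 1837123*(10816*(96 - 2912) - 43764)/108 = 1837123*(10816*(-2816) - 43764)/108 = 1837123*(-30457856 - 43764)/108 = (1837123/108)*(-30501620) = -14008806909815/27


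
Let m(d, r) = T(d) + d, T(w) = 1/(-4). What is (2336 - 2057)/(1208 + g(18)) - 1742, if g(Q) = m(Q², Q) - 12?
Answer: -10588502/6079 ≈ -1741.8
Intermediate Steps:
T(w) = -¼
m(d, r) = -¼ + d
g(Q) = -49/4 + Q² (g(Q) = (-¼ + Q²) - 12 = -49/4 + Q²)
(2336 - 2057)/(1208 + g(18)) - 1742 = (2336 - 2057)/(1208 + (-49/4 + 18²)) - 1742 = 279/(1208 + (-49/4 + 324)) - 1742 = 279/(1208 + 1247/4) - 1742 = 279/(6079/4) - 1742 = 279*(4/6079) - 1742 = 1116/6079 - 1742 = -10588502/6079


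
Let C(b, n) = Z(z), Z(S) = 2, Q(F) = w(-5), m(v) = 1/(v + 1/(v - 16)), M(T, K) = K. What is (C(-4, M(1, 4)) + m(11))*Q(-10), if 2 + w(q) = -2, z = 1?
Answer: -226/27 ≈ -8.3704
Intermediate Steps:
w(q) = -4 (w(q) = -2 - 2 = -4)
m(v) = 1/(v + 1/(-16 + v))
Q(F) = -4
C(b, n) = 2
(C(-4, M(1, 4)) + m(11))*Q(-10) = (2 + (-16 + 11)/(1 + 11² - 16*11))*(-4) = (2 - 5/(1 + 121 - 176))*(-4) = (2 - 5/(-54))*(-4) = (2 - 1/54*(-5))*(-4) = (2 + 5/54)*(-4) = (113/54)*(-4) = -226/27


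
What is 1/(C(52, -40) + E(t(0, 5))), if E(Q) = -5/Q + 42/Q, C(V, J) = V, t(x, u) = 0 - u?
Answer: 5/223 ≈ 0.022422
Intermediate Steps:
t(x, u) = -u
E(Q) = 37/Q
1/(C(52, -40) + E(t(0, 5))) = 1/(52 + 37/((-1*5))) = 1/(52 + 37/(-5)) = 1/(52 + 37*(-⅕)) = 1/(52 - 37/5) = 1/(223/5) = 5/223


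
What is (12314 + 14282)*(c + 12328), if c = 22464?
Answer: 925328032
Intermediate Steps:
(12314 + 14282)*(c + 12328) = (12314 + 14282)*(22464 + 12328) = 26596*34792 = 925328032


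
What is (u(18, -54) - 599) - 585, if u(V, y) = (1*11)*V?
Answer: -986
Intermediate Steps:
u(V, y) = 11*V
(u(18, -54) - 599) - 585 = (11*18 - 599) - 585 = (198 - 599) - 585 = -401 - 585 = -986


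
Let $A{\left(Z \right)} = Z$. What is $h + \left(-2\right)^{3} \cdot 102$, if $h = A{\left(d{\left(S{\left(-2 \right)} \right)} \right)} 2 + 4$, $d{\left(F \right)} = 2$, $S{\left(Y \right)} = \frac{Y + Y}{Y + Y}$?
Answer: $-808$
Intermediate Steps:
$S{\left(Y \right)} = 1$ ($S{\left(Y \right)} = \frac{2 Y}{2 Y} = 2 Y \frac{1}{2 Y} = 1$)
$h = 8$ ($h = 2 \cdot 2 + 4 = 4 + 4 = 8$)
$h + \left(-2\right)^{3} \cdot 102 = 8 + \left(-2\right)^{3} \cdot 102 = 8 - 816 = -808$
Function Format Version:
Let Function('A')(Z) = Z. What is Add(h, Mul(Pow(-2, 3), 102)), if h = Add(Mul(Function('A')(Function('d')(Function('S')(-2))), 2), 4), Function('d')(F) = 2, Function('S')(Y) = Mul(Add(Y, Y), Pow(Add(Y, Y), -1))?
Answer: -808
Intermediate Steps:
Function('S')(Y) = 1 (Function('S')(Y) = Mul(Mul(2, Y), Pow(Mul(2, Y), -1)) = Mul(Mul(2, Y), Mul(Rational(1, 2), Pow(Y, -1))) = 1)
h = 8 (h = Add(Mul(2, 2), 4) = Add(4, 4) = 8)
Add(h, Mul(Pow(-2, 3), 102)) = Add(8, Mul(Pow(-2, 3), 102)) = Add(8, Mul(-8, 102)) = Add(8, -816) = -808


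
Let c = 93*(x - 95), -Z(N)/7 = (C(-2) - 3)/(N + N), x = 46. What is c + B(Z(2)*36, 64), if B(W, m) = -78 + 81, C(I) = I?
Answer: -4554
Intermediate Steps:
Z(N) = 35/(2*N) (Z(N) = -7*(-2 - 3)/(N + N) = -(-35)/(2*N) = 35/(2*N))
B(W, m) = 3
c = -4557 (c = 93*(46 - 95) = 93*(-49) = -4557)
c + B(Z(2)*36, 64) = -4557 + 3 = -4554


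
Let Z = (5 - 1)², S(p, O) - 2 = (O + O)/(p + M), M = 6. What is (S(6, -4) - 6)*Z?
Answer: -224/3 ≈ -74.667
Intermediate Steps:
S(p, O) = 2 + 2*O/(6 + p) (S(p, O) = 2 + (O + O)/(p + 6) = 2 + (2*O)/(6 + p) = 2 + 2*O/(6 + p))
Z = 16 (Z = 4² = 16)
(S(6, -4) - 6)*Z = (2*(6 - 4 + 6)/(6 + 6) - 6)*16 = (2*8/12 - 6)*16 = (2*(1/12)*8 - 6)*16 = (4/3 - 6)*16 = -14/3*16 = -224/3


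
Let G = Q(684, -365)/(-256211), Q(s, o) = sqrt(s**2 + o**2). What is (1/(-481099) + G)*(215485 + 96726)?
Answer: -312211/481099 - 312211*sqrt(601081)/256211 ≈ -945.40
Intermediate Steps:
Q(s, o) = sqrt(o**2 + s**2)
G = -sqrt(601081)/256211 (G = sqrt((-365)**2 + 684**2)/(-256211) = sqrt(133225 + 467856)*(-1/256211) = sqrt(601081)*(-1/256211) = -sqrt(601081)/256211 ≈ -0.0030260)
(1/(-481099) + G)*(215485 + 96726) = (1/(-481099) - sqrt(601081)/256211)*(215485 + 96726) = (-1/481099 - sqrt(601081)/256211)*312211 = -312211/481099 - 312211*sqrt(601081)/256211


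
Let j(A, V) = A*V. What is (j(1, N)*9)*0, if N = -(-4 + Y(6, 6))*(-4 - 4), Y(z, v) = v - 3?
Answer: 0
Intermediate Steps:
Y(z, v) = -3 + v
N = -8 (N = -(-4 + (-3 + 6))*(-4 - 4) = -(-4 + 3)*(-8) = -(-1)*(-8) = -1*8 = -8)
(j(1, N)*9)*0 = ((1*(-8))*9)*0 = -8*9*0 = -72*0 = 0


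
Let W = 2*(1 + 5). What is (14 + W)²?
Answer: 676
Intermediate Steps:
W = 12 (W = 2*6 = 12)
(14 + W)² = (14 + 12)² = 26² = 676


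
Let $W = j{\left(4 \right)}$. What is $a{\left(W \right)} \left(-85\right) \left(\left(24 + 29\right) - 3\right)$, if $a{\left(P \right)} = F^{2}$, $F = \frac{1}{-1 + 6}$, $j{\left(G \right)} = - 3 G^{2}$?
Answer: $-170$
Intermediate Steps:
$W = -48$ ($W = - 3 \cdot 4^{2} = \left(-3\right) 16 = -48$)
$F = \frac{1}{5} \approx 0.2$
$a{\left(P \right)} = \frac{1}{25}$ ($a{\left(P \right)} = \left(\frac{1}{5}\right)^{2} = \frac{1}{25}$)
$a{\left(W \right)} \left(-85\right) \left(\left(24 + 29\right) - 3\right) = \frac{1}{25} \left(-85\right) \left(\left(24 + 29\right) - 3\right) = - \frac{17 \left(53 - 3\right)}{5} = \left(- \frac{17}{5}\right) 50 = -170$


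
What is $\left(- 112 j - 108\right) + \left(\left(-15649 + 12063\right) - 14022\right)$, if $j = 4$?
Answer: $-18164$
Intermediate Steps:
$\left(- 112 j - 108\right) + \left(\left(-15649 + 12063\right) - 14022\right) = \left(\left(-112\right) 4 - 108\right) + \left(\left(-15649 + 12063\right) - 14022\right) = \left(-448 - 108\right) - 17608 = -556 - 17608 = -18164$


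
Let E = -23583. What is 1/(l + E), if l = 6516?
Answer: -1/17067 ≈ -5.8593e-5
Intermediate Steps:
1/(l + E) = 1/(6516 - 23583) = 1/(-17067) = -1/17067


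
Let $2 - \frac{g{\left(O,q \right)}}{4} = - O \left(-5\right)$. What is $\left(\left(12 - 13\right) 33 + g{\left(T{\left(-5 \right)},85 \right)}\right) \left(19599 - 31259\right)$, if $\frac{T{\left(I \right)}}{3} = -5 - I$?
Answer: $291500$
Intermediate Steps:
$T{\left(I \right)} = -15 - 3 I$ ($T{\left(I \right)} = 3 \left(-5 - I\right) = -15 - 3 I$)
$g{\left(O,q \right)} = 8 - 20 O$ ($g{\left(O,q \right)} = 8 - 4 - O \left(-5\right) = 8 - 4 \cdot 5 O = 8 - 20 O$)
$\left(\left(12 - 13\right) 33 + g{\left(T{\left(-5 \right)},85 \right)}\right) \left(19599 - 31259\right) = \left(\left(12 - 13\right) 33 + \left(8 - 20 \left(-15 - -15\right)\right)\right) \left(19599 - 31259\right) = \left(\left(-1\right) 33 + \left(8 - 20 \left(-15 + 15\right)\right)\right) \left(-11660\right) = \left(-33 + \left(8 - 0\right)\right) \left(-11660\right) = \left(-33 + \left(8 + 0\right)\right) \left(-11660\right) = \left(-33 + 8\right) \left(-11660\right) = \left(-25\right) \left(-11660\right) = 291500$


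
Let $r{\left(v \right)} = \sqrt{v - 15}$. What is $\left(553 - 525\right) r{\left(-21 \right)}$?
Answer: $168 i \approx 168.0 i$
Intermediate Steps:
$r{\left(v \right)} = \sqrt{-15 + v}$
$\left(553 - 525\right) r{\left(-21 \right)} = \left(553 - 525\right) \sqrt{-15 - 21} = 28 \sqrt{-36} = 28 \cdot 6 i = 168 i$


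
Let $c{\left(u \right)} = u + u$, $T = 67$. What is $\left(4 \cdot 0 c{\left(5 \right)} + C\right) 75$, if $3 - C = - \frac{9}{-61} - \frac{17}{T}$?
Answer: $\frac{952125}{4087} \approx 232.96$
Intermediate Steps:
$c{\left(u \right)} = 2 u$
$C = \frac{12695}{4087}$ ($C = 3 - \left(- \frac{9}{-61} - \frac{17}{67}\right) = 3 - \left(\left(-9\right) \left(- \frac{1}{61}\right) - \frac{17}{67}\right) = 3 - \left(\frac{9}{61} - \frac{17}{67}\right) = 3 - - \frac{434}{4087} = 3 + \frac{434}{4087} = \frac{12695}{4087} \approx 3.1062$)
$\left(4 \cdot 0 c{\left(5 \right)} + C\right) 75 = \left(4 \cdot 0 \cdot 2 \cdot 5 + \frac{12695}{4087}\right) 75 = \left(0 \cdot 10 + \frac{12695}{4087}\right) 75 = \left(0 + \frac{12695}{4087}\right) 75 = \frac{12695}{4087} \cdot 75 = \frac{952125}{4087}$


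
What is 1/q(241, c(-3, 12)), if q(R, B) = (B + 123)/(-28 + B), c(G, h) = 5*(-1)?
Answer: -33/118 ≈ -0.27966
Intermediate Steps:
c(G, h) = -5
q(R, B) = (123 + B)/(-28 + B)
1/q(241, c(-3, 12)) = 1/((123 - 5)/(-28 - 5)) = 1/(118/(-33)) = 1/(-1/33*118) = 1/(-118/33) = -33/118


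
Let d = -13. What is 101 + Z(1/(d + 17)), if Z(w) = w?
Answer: 405/4 ≈ 101.25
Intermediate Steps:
101 + Z(1/(d + 17)) = 101 + 1/(-13 + 17) = 101 + 1/4 = 101 + ¼ = 405/4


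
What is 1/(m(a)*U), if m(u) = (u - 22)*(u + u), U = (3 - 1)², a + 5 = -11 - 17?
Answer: 1/14520 ≈ 6.8870e-5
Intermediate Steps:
a = -33 (a = -5 + (-11 - 17) = -5 - 28 = -33)
U = 4 (U = 2² = 4)
m(u) = 2*u*(-22 + u) (m(u) = (-22 + u)*(2*u) = 2*u*(-22 + u))
1/(m(a)*U) = 1/((2*(-33)*(-22 - 33))*4) = 1/((2*(-33)*(-55))*4) = 1/(3630*4) = 1/14520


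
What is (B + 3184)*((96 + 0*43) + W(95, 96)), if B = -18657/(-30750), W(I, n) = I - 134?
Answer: 1860606483/10250 ≈ 1.8152e+5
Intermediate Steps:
W(I, n) = -134 + I
B = 6219/10250 (B = -18657*(-1/30750) = 6219/10250 ≈ 0.60673)
(B + 3184)*((96 + 0*43) + W(95, 96)) = (6219/10250 + 3184)*((96 + 0*43) + (-134 + 95)) = 32642219*((96 + 0) - 39)/10250 = 32642219*(96 - 39)/10250 = (32642219/10250)*57 = 1860606483/10250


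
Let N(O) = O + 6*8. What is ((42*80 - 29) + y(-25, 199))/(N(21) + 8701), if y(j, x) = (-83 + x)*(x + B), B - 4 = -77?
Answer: 17947/8770 ≈ 2.0464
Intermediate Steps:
B = -73 (B = 4 - 77 = -73)
y(j, x) = (-83 + x)*(-73 + x) (y(j, x) = (-83 + x)*(x - 73) = (-83 + x)*(-73 + x))
N(O) = 48 + O (N(O) = O + 48 = 48 + O)
((42*80 - 29) + y(-25, 199))/(N(21) + 8701) = ((42*80 - 29) + (6059 + 199² - 156*199))/((48 + 21) + 8701) = ((3360 - 29) + (6059 + 39601 - 31044))/(69 + 8701) = (3331 + 14616)/8770 = 17947*(1/8770) = 17947/8770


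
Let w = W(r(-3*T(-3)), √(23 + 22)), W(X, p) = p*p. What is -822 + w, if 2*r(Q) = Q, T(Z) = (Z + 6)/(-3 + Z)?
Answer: -777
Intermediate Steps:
T(Z) = (6 + Z)/(-3 + Z)
r(Q) = Q/2
W(X, p) = p²
w = 45 (w = (√(23 + 22))² = (√45)² = (3*√5)² = 45)
-822 + w = -822 + 45 = -777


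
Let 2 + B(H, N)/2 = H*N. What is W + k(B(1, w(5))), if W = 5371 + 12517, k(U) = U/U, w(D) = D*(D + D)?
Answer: 17889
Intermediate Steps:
w(D) = 2*D² (w(D) = D*(2*D) = 2*D²)
B(H, N) = -4 + 2*H*N (B(H, N) = -4 + 2*(H*N) = -4 + 2*H*N)
k(U) = 1
W = 17888
W + k(B(1, w(5))) = 17888 + 1 = 17889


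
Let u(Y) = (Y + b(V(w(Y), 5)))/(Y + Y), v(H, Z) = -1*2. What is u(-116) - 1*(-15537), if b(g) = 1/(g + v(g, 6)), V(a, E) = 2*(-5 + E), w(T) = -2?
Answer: 7209401/464 ≈ 15538.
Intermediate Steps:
v(H, Z) = -2
V(a, E) = -10 + 2*E
b(g) = 1/(-2 + g) (b(g) = 1/(g - 2) = 1/(-2 + g))
u(Y) = (-½ + Y)/(2*Y) (u(Y) = (Y + 1/(-2 + (-10 + 2*5)))/(Y + Y) = (Y + 1/(-2 + (-10 + 10)))/((2*Y)) = (Y + 1/(-2 + 0))*(1/(2*Y)) = (Y + 1/(-2))*(1/(2*Y)) = (Y - ½)*(1/(2*Y)) = (-½ + Y)*(1/(2*Y)) = (-½ + Y)/(2*Y))
u(-116) - 1*(-15537) = (¼)*(-1 + 2*(-116))/(-116) - 1*(-15537) = (¼)*(-1/116)*(-1 - 232) + 15537 = (¼)*(-1/116)*(-233) + 15537 = 233/464 + 15537 = 7209401/464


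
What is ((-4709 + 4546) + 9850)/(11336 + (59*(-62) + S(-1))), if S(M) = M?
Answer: 3229/2559 ≈ 1.2618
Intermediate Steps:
((-4709 + 4546) + 9850)/(11336 + (59*(-62) + S(-1))) = ((-4709 + 4546) + 9850)/(11336 + (59*(-62) - 1)) = (-163 + 9850)/(11336 + (-3658 - 1)) = 9687/(11336 - 3659) = 9687/7677 = 9687*(1/7677) = 3229/2559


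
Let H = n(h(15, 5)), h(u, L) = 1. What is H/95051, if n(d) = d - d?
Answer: 0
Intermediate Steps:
n(d) = 0
H = 0
H/95051 = 0/95051 = 0*(1/95051) = 0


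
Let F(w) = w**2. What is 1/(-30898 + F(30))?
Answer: -1/29998 ≈ -3.3336e-5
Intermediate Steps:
1/(-30898 + F(30)) = 1/(-30898 + 30**2) = 1/(-30898 + 900) = 1/(-29998) = -1/29998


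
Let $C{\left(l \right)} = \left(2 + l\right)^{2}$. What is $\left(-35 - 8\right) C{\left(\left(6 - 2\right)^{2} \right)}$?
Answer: $-13932$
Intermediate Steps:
$\left(-35 - 8\right) C{\left(\left(6 - 2\right)^{2} \right)} = \left(-35 - 8\right) \left(2 + \left(6 - 2\right)^{2}\right)^{2} = - 43 \left(2 + 4^{2}\right)^{2} = - 43 \left(2 + 16\right)^{2} = - 43 \cdot 18^{2} = \left(-43\right) 324 = -13932$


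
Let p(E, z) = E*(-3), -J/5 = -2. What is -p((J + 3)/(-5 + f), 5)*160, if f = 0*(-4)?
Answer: -1248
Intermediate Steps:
f = 0
J = 10 (J = -5*(-2) = 10)
p(E, z) = -3*E
-p((J + 3)/(-5 + f), 5)*160 = -(-3*(10 + 3)/(-5 + 0))*160 = -(-39/(-5))*160 = -(-39*(-1)/5)*160 = -(-3*(-13/5))*160 = -39*160/5 = -1*1248 = -1248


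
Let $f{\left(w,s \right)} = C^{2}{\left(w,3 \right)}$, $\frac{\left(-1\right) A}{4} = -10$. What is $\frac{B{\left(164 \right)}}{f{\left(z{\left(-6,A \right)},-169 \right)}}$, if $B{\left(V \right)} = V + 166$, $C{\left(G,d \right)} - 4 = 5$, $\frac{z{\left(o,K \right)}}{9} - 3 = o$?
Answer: $\frac{110}{27} \approx 4.0741$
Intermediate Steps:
$A = 40$ ($A = \left(-4\right) \left(-10\right) = 40$)
$z{\left(o,K \right)} = 27 + 9 o$
$C{\left(G,d \right)} = 9$ ($C{\left(G,d \right)} = 4 + 5 = 9$)
$B{\left(V \right)} = 166 + V$
$f{\left(w,s \right)} = 81$ ($f{\left(w,s \right)} = 9^{2} = 81$)
$\frac{B{\left(164 \right)}}{f{\left(z{\left(-6,A \right)},-169 \right)}} = \frac{166 + 164}{81} = 330 \cdot \frac{1}{81} = \frac{110}{27}$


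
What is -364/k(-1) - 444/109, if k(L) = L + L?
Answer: 19394/109 ≈ 177.93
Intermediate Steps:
k(L) = 2*L
-364/k(-1) - 444/109 = -364/(2*(-1)) - 444/109 = -364/(-2) - 444*1/109 = -364*(-½) - 444/109 = 182 - 444/109 = 19394/109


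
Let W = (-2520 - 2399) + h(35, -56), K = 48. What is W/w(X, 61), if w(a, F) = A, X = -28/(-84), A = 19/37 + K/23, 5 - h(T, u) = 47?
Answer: -4221811/2213 ≈ -1907.7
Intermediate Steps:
h(T, u) = -42 (h(T, u) = 5 - 1*47 = 5 - 47 = -42)
A = 2213/851 (A = 19/37 + 48/23 = 2213/851 ≈ 2.6005)
W = -4961 (W = (-2520 - 2399) - 42 = -4919 - 42 = -4961)
X = ⅓ (X = -28*(-1/84) = ⅓ ≈ 0.33333)
w(a, F) = 2213/851
W/w(X, 61) = -4961/2213/851 = -4961*851/2213 = -4221811/2213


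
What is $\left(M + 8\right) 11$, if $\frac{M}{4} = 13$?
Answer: $660$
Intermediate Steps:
$M = 52$ ($M = 4 \cdot 13 = 52$)
$\left(M + 8\right) 11 = \left(52 + 8\right) 11 = 60 \cdot 11 = 660$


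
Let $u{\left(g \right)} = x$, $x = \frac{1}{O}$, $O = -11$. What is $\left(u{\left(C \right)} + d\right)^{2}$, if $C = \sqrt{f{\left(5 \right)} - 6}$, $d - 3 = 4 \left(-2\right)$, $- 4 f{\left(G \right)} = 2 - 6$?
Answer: $\frac{3136}{121} \approx 25.917$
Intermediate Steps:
$f{\left(G \right)} = 1$ ($f{\left(G \right)} = - \frac{2 - 6}{4} = \left(- \frac{1}{4}\right) \left(-4\right) = 1$)
$d = -5$ ($d = 3 + 4 \left(-2\right) = 3 - 8 = -5$)
$x = - \frac{1}{11}$ ($x = \frac{1}{-11} = - \frac{1}{11} \approx -0.090909$)
$C = i \sqrt{5}$ ($C = \sqrt{1 - 6} = \sqrt{-5} = i \sqrt{5} \approx 2.2361 i$)
$u{\left(g \right)} = - \frac{1}{11}$
$\left(u{\left(C \right)} + d\right)^{2} = \left(- \frac{1}{11} - 5\right)^{2} = \left(- \frac{56}{11}\right)^{2} = \frac{3136}{121}$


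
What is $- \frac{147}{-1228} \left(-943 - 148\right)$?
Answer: $- \frac{160377}{1228} \approx -130.6$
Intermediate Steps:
$- \frac{147}{-1228} \left(-943 - 148\right) = \left(-147\right) \left(- \frac{1}{1228}\right) \left(-1091\right) = \frac{147}{1228} \left(-1091\right) = - \frac{160377}{1228}$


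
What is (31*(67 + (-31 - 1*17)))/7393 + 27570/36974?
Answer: 112801348/136674391 ≈ 0.82533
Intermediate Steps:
(31*(67 + (-31 - 1*17)))/7393 + 27570/36974 = (31*(67 + (-31 - 17)))*(1/7393) + 27570*(1/36974) = (31*(67 - 48))*(1/7393) + 13785/18487 = (31*19)*(1/7393) + 13785/18487 = 589*(1/7393) + 13785/18487 = 589/7393 + 13785/18487 = 112801348/136674391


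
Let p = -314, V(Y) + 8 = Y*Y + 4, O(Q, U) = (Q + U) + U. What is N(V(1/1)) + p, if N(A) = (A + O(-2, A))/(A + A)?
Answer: -1873/6 ≈ -312.17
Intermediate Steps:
O(Q, U) = Q + 2*U
V(Y) = -4 + Y² (V(Y) = -8 + (Y*Y + 4) = -8 + (Y² + 4) = -8 + (4 + Y²) = -4 + Y²)
N(A) = (-2 + 3*A)/(2*A) (N(A) = (A + (-2 + 2*A))/(A + A) = (-2 + 3*A)/((2*A)) = (-2 + 3*A)*(1/(2*A)) = (-2 + 3*A)/(2*A))
N(V(1/1)) + p = (3/2 - 1/(-4 + (1/1)²)) - 314 = (3/2 - 1/(-4 + 1²)) - 314 = (3/2 - 1/(-4 + 1)) - 314 = (3/2 - 1/(-3)) - 314 = (3/2 - 1*(-⅓)) - 314 = (3/2 + ⅓) - 314 = 11/6 - 314 = -1873/6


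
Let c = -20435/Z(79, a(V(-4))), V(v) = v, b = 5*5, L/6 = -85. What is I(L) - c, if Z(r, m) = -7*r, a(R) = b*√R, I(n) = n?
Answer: -302465/553 ≈ -546.95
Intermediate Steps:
L = -510 (L = 6*(-85) = -510)
b = 25
a(R) = 25*√R
c = 20435/553 (c = -20435/((-7*79)) = -20435/(-553) = -20435*(-1/553) = 20435/553 ≈ 36.953)
I(L) - c = -510 - 1*20435/553 = -510 - 20435/553 = -302465/553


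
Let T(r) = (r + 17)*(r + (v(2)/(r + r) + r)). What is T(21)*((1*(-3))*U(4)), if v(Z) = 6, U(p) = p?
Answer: -134520/7 ≈ -19217.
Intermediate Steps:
T(r) = (17 + r)*(2*r + 3/r) (T(r) = (r + 17)*(r + (6/(r + r) + r)) = (17 + r)*(r + (6/((2*r)) + r)) = (17 + r)*(r + (6*(1/(2*r)) + r)) = (17 + r)*(r + (3/r + r)) = (17 + r)*(r + (r + 3/r)) = (17 + r)*(2*r + 3/r))
T(21)*((1*(-3))*U(4)) = (3 + 2*21**2 + 34*21 + 51/21)*((1*(-3))*4) = (3 + 2*441 + 714 + 51*(1/21))*(-3*4) = (3 + 882 + 714 + 17/7)*(-12) = (11210/7)*(-12) = -134520/7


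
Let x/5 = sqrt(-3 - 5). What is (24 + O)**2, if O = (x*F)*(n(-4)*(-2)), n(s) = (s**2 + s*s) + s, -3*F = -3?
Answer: -626624 - 26880*I*sqrt(2) ≈ -6.2662e+5 - 38014.0*I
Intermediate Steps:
F = 1 (F = -1/3*(-3) = 1)
n(s) = s + 2*s**2 (n(s) = (s**2 + s**2) + s = 2*s**2 + s = s + 2*s**2)
x = 10*I*sqrt(2) (x = 5*sqrt(-3 - 5) = 5*sqrt(-8) = 5*(2*I*sqrt(2)) = 10*I*sqrt(2) ≈ 14.142*I)
O = -560*I*sqrt(2) (O = ((10*I*sqrt(2))*1)*(-4*(1 + 2*(-4))*(-2)) = (10*I*sqrt(2))*(-4*(1 - 8)*(-2)) = (10*I*sqrt(2))*(-4*(-7)*(-2)) = (10*I*sqrt(2))*(28*(-2)) = (10*I*sqrt(2))*(-56) = -560*I*sqrt(2) ≈ -791.96*I)
(24 + O)**2 = (24 - 560*I*sqrt(2))**2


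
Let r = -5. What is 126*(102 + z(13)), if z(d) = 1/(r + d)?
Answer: 51471/4 ≈ 12868.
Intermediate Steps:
z(d) = 1/(-5 + d)
126*(102 + z(13)) = 126*(102 + 1/(-5 + 13)) = 126*(102 + 1/8) = 126*(817/8) = 51471/4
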